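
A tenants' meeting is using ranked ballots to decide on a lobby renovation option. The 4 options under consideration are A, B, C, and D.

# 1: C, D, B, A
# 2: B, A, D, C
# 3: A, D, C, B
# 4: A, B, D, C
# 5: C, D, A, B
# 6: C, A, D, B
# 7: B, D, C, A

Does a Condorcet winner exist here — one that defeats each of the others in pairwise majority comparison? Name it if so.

Head-to-head results (7 voters total):
A vs B: A wins 4–3.
A vs C: C wins 4–3.
A vs D: A wins 4–3.
B vs C: C wins 4–3.
B vs D: D wins 4–3.
C vs D: D wins 4–3.
No candidate beats all others: A beats D beats C beats A, a majority cycle.

None — there is no Condorcet winner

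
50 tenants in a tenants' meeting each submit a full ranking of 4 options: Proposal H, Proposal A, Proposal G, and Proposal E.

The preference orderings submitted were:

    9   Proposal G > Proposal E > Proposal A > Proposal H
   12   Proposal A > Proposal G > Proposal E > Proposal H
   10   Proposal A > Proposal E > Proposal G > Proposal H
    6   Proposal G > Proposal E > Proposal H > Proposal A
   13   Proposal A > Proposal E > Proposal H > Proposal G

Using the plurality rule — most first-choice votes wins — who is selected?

First-place vote totals:
  Proposal H: 0
  Proposal A: 35
  Proposal G: 15
  Proposal E: 0
Proposal A has the most first-place votes.

Proposal A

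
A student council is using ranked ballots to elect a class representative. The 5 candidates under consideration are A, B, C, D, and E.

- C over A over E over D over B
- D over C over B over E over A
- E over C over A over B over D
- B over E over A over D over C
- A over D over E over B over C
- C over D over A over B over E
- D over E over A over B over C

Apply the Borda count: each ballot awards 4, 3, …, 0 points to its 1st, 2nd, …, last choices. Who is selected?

D

Borda scores:
  A: 3 + 0 + 2 + 2 + 4 + 2 + 2 = 15
  B: 0 + 2 + 1 + 4 + 1 + 1 + 1 = 10
  C: 4 + 3 + 3 + 0 + 0 + 4 + 0 = 14
  D: 1 + 4 + 0 + 1 + 3 + 3 + 4 = 16
  E: 2 + 1 + 4 + 3 + 2 + 0 + 3 = 15
D has the highest total.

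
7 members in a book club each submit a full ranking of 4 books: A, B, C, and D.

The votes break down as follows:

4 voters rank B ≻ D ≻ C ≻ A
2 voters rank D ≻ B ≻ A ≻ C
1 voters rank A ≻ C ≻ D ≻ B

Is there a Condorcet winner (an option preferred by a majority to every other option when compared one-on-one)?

Yes

Head-to-head results (7 voters total):
A vs B: B wins 6–1.
A vs C: C wins 4–3.
A vs D: D wins 6–1.
B vs C: B wins 6–1.
B vs D: B wins 4–3.
C vs D: D wins 6–1.
B beats each rival — A (6–1), C (6–1), D (4–3) — so B is the Condorcet winner.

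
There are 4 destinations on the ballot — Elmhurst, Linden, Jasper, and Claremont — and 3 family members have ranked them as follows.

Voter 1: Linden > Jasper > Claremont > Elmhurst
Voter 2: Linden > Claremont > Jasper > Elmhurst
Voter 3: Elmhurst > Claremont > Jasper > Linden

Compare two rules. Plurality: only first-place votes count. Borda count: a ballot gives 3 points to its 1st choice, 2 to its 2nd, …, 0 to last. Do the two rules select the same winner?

Plurality first-place counts: Elmhurst 1, Linden 2, Jasper 0, Claremont 0 → Linden.
Borda totals: Elmhurst 3, Linden 6, Jasper 4, Claremont 5 → Linden.
The two rules agree on Linden.

Yes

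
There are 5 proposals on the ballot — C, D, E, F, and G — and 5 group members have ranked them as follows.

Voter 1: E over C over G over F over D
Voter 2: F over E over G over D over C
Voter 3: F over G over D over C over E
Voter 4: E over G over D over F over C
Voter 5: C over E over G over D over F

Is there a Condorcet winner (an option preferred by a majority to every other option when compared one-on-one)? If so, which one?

Head-to-head results (5 voters total):
C vs D: D wins 3–2.
C vs E: E wins 3–2.
C vs F: F wins 3–2.
C vs G: G wins 3–2.
D vs E: E wins 4–1.
D vs F: F wins 3–2.
D vs G: G wins 5–0.
E vs F: E wins 3–2.
E vs G: E wins 4–1.
F vs G: G wins 3–2.
E beats each rival — C (3–2), D (4–1), F (3–2), G (4–1) — so E is the Condorcet winner.

E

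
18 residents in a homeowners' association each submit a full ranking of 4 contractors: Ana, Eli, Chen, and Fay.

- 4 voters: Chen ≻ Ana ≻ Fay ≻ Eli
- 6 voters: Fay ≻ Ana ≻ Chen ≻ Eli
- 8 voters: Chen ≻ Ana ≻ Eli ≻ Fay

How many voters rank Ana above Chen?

Ballots ranking Ana above Chen: 6.
Ballots ranking Chen above Ana: 4+8 = 12.
So 6 of 18 voters prefer Ana to Chen.

6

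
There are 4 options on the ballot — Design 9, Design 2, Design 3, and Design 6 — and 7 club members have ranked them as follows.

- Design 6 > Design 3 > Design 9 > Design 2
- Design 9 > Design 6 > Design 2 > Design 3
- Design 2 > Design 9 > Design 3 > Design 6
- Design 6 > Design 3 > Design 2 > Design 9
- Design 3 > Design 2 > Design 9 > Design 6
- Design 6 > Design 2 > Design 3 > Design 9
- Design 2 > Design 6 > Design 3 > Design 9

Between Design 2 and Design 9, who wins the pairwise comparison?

Design 2

Ballots ranking Design 2 above Design 9: 5.
Ballots ranking Design 9 above Design 2: 2.
Design 2 wins the head-to-head, 5–2.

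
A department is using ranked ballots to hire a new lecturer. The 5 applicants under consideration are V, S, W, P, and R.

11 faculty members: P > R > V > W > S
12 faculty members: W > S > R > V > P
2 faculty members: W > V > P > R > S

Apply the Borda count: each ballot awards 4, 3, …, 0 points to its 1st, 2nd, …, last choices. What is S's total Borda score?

Borda scores:
  V: 11·2 + 12·1 + 2·3 = 40
  S: 11·0 + 12·3 + 2·0 = 36
  W: 11·1 + 12·4 + 2·4 = 67
  P: 11·4 + 12·0 + 2·2 = 48
  R: 11·3 + 12·2 + 2·1 = 59

36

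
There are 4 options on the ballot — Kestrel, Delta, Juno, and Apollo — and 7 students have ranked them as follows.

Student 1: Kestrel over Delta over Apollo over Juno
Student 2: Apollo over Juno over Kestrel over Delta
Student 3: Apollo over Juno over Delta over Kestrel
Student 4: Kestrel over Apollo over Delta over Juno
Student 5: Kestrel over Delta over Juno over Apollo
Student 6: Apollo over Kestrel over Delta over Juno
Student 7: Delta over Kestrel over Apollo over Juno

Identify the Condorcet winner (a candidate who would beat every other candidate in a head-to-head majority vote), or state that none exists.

Head-to-head results (7 voters total):
Kestrel vs Delta: Kestrel wins 5–2.
Kestrel vs Juno: Kestrel wins 5–2.
Kestrel vs Apollo: Kestrel wins 4–3.
Delta vs Juno: Delta wins 5–2.
Delta vs Apollo: Apollo wins 4–3.
Juno vs Apollo: Apollo wins 6–1.
Kestrel beats each rival — Delta (5–2), Juno (5–2), Apollo (4–3) — so Kestrel is the Condorcet winner.

Kestrel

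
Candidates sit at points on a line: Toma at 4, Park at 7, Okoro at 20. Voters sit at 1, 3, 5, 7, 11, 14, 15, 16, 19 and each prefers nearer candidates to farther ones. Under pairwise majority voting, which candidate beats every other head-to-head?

Park

With single-peaked preferences on a line, the Condorcet winner is the candidate closest to the median voter.
The median voter (position 11) is closest to Park at 7.
Check: Park vs Okoro — voters closer to Park: 5 of 9.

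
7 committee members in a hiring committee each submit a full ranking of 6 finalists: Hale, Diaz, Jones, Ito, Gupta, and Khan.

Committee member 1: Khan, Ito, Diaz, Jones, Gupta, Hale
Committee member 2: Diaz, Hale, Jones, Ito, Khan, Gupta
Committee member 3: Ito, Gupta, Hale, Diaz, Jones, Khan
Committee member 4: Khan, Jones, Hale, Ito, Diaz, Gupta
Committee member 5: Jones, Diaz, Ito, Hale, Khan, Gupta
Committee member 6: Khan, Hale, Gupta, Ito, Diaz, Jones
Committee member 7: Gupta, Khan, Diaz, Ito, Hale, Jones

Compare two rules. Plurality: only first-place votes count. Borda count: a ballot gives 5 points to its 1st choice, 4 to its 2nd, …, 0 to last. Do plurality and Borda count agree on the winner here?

Plurality first-place counts: Hale 0, Diaz 1, Jones 1, Ito 1, Gupta 1, Khan 3 → Khan.
Borda totals: Hale 17, Diaz 19, Jones 15, Ito 20, Gupta 13, Khan 21 → Khan.
The two rules agree on Khan.

Yes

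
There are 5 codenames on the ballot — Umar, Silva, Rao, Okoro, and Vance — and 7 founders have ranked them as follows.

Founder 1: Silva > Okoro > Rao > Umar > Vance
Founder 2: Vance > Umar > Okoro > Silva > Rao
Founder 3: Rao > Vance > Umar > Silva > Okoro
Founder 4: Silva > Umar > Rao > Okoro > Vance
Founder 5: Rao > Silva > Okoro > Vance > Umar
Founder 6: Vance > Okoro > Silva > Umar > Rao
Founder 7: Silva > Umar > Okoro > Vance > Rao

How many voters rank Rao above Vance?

4

Ballots ranking Rao above Vance: 4.
Ballots ranking Vance above Rao: 3.
So 4 of 7 voters prefer Rao to Vance.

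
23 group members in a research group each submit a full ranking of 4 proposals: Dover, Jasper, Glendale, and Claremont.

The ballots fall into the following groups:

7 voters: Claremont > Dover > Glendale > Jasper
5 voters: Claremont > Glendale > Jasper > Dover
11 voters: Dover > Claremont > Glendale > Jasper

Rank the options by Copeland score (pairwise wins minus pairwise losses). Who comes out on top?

Claremont

Pairwise results:
  Dover vs Jasper: Dover wins 18–5.
  Dover vs Glendale: Dover wins 18–5.
  Dover vs Claremont: Claremont wins 12–11.
  Jasper vs Glendale: Glendale wins 23–0.
  Jasper vs Claremont: Claremont wins 23–0.
  Glendale vs Claremont: Claremont wins 23–0.
Copeland scores (wins − losses):
  Dover: 2 − 1 = 1
  Jasper: 0 − 3 = -3
  Glendale: 1 − 2 = -1
  Claremont: 3 − 0 = 3
Claremont has the best Copeland score.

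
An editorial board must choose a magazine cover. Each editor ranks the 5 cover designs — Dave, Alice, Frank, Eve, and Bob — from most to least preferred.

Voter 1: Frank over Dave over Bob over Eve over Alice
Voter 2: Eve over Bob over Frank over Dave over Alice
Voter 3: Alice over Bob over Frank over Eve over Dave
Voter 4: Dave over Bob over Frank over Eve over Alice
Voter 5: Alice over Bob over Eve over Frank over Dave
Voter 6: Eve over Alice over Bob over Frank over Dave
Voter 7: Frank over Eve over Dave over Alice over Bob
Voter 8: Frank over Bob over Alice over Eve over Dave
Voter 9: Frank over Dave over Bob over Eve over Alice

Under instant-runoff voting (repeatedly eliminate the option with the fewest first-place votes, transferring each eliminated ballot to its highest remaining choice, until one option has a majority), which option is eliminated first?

Bob

Round 1: Frank 4, Alice 2, Eve 2, Dave 1, Bob 0. Bob has the fewest and is eliminated.
Round 2: Frank 4, Alice 2, Eve 2, Dave 1. Dave has the fewest and is eliminated.
Round 3: Frank 5, Alice 2, Eve 2. Frank has a majority.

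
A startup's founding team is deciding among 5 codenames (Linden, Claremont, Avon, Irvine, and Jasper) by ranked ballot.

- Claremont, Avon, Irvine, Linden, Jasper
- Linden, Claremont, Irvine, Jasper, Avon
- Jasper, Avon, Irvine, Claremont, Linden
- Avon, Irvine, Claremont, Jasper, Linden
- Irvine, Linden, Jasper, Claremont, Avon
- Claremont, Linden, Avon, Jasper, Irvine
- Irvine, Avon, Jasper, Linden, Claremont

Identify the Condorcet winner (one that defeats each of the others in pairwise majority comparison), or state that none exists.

Head-to-head results (7 voters total):
Linden vs Claremont: Claremont wins 4–3.
Linden vs Avon: Avon wins 4–3.
Linden vs Irvine: Irvine wins 5–2.
Linden vs Jasper: Linden wins 4–3.
Claremont vs Avon: Claremont wins 4–3.
Claremont vs Irvine: Irvine wins 4–3.
Claremont vs Jasper: Claremont wins 4–3.
Avon vs Irvine: Avon wins 4–3.
Avon vs Jasper: Avon wins 4–3.
Irvine vs Jasper: Irvine wins 5–2.
No candidate beats all others: Claremont beats Avon beats Irvine beats Claremont, a majority cycle.

There is no Condorcet winner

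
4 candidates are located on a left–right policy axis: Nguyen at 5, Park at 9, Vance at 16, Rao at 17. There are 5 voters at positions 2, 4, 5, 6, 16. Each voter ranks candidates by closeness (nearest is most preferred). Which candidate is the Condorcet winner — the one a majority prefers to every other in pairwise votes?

Nguyen

With single-peaked preferences on a line, the Condorcet winner is the candidate closest to the median voter.
The median voter (position 5) is closest to Nguyen at 5.
Check: Nguyen vs Park — voters closer to Nguyen: 4 of 5.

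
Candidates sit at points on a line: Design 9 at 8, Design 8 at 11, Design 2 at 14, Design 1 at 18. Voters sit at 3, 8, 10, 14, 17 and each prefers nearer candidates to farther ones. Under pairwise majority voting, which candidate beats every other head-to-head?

Design 8

With single-peaked preferences on a line, the Condorcet winner is the candidate closest to the median voter.
The median voter (position 10) is closest to Design 8 at 11.
Check: Design 8 vs Design 2 — voters closer to Design 8: 3 of 5.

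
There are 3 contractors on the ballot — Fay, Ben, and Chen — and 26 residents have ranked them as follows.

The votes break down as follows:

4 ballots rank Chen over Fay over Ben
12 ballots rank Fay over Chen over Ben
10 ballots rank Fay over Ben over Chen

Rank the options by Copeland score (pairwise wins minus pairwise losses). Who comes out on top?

Fay

Pairwise results:
  Fay vs Ben: Fay wins 26–0.
  Fay vs Chen: Fay wins 22–4.
  Ben vs Chen: Chen wins 16–10.
Copeland scores (wins − losses):
  Fay: 2 − 0 = 2
  Ben: 0 − 2 = -2
  Chen: 1 − 1 = 0
Fay has the best Copeland score.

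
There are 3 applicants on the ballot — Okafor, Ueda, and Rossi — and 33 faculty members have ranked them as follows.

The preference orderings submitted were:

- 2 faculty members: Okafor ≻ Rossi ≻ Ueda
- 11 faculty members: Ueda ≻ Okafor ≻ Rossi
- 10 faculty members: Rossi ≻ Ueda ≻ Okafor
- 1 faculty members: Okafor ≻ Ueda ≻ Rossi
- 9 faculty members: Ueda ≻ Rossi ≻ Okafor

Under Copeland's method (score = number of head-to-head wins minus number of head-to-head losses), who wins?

Pairwise results:
  Okafor vs Ueda: Ueda wins 30–3.
  Okafor vs Rossi: Rossi wins 19–14.
  Ueda vs Rossi: Ueda wins 21–12.
Copeland scores (wins − losses):
  Okafor: 0 − 2 = -2
  Ueda: 2 − 0 = 2
  Rossi: 1 − 1 = 0
Ueda has the best Copeland score.

Ueda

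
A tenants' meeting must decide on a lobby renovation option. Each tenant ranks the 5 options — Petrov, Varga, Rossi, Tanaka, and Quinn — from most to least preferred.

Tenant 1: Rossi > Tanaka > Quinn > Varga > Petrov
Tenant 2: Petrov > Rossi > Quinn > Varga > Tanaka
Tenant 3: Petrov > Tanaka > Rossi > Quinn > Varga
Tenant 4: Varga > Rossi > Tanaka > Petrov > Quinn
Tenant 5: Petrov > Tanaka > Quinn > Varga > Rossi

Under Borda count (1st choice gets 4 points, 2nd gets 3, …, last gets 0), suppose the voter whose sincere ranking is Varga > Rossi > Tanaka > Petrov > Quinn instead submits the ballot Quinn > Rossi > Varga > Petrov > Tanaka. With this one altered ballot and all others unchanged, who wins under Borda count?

Petrov

Borda totals with the altered ballot: Petrov 13, Varga 5, Rossi 12, Tanaka 9, Quinn 11.
The winner is unchanged: still Petrov.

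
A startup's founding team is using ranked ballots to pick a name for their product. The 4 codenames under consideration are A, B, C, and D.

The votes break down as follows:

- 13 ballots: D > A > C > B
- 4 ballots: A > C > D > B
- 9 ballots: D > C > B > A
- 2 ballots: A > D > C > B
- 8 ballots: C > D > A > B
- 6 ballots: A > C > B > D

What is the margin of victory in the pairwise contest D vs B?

30

Ballots ranking D above B: 13+4+9+2+8 = 36.
Ballots ranking B above D: 6.
D wins 36–6, a margin of 30.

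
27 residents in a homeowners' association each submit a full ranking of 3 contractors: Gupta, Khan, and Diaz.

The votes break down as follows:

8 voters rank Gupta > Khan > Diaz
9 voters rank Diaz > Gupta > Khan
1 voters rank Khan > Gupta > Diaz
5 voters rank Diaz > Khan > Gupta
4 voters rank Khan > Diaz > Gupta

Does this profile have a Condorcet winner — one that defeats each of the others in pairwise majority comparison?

Head-to-head results (27 voters total):
Gupta vs Khan: Gupta wins 17–10.
Gupta vs Diaz: Diaz wins 18–9.
Khan vs Diaz: Diaz wins 14–13.
Diaz beats each rival — Gupta (18–9), Khan (14–13) — so Diaz is the Condorcet winner.

Yes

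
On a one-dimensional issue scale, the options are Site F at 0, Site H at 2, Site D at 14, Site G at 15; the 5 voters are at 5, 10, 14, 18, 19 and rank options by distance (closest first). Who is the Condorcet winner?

With single-peaked preferences on a line, the Condorcet winner is the candidate closest to the median voter.
The median voter (position 14) is closest to Site D at 14.
Check: Site D vs Site G — voters closer to Site D: 3 of 5.

Site D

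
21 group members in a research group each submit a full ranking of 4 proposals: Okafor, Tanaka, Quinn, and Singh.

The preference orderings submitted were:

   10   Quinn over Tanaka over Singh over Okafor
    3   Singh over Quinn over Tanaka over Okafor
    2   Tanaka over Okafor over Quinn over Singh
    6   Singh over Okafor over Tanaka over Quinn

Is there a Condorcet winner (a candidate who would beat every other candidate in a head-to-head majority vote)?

Yes

Head-to-head results (21 voters total):
Okafor vs Tanaka: Tanaka wins 15–6.
Okafor vs Quinn: Quinn wins 13–8.
Okafor vs Singh: Singh wins 19–2.
Tanaka vs Quinn: Quinn wins 13–8.
Tanaka vs Singh: Tanaka wins 12–9.
Quinn vs Singh: Quinn wins 12–9.
Quinn beats each rival — Okafor (13–8), Tanaka (13–8), Singh (12–9) — so Quinn is the Condorcet winner.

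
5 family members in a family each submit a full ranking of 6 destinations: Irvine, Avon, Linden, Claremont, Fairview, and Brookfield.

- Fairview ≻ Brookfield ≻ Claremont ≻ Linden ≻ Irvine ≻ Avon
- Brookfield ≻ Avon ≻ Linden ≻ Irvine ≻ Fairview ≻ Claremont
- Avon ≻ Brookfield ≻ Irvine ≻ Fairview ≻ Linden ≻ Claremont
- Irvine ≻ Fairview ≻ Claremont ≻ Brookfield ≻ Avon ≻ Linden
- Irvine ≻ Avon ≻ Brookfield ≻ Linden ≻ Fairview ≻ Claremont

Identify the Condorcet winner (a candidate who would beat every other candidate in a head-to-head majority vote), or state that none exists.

Head-to-head results (5 voters total):
Irvine vs Avon: Irvine wins 3–2.
Irvine vs Linden: Irvine wins 3–2.
Irvine vs Claremont: Irvine wins 4–1.
Irvine vs Fairview: Irvine wins 4–1.
Irvine vs Brookfield: Brookfield wins 3–2.
Avon vs Linden: Avon wins 4–1.
Avon vs Claremont: Avon wins 3–2.
Avon vs Fairview: Avon wins 3–2.
Avon vs Brookfield: Brookfield wins 3–2.
Linden vs Claremont: Linden wins 3–2.
Linden vs Fairview: Fairview wins 3–2.
Linden vs Brookfield: Brookfield wins 5–0.
Claremont vs Fairview: Fairview wins 5–0.
Claremont vs Brookfield: Brookfield wins 4–1.
Fairview vs Brookfield: Brookfield wins 3–2.
Brookfield beats each rival — Irvine (3–2), Avon (3–2), Linden (5–0), Claremont (4–1), Fairview (3–2) — so Brookfield is the Condorcet winner.

Brookfield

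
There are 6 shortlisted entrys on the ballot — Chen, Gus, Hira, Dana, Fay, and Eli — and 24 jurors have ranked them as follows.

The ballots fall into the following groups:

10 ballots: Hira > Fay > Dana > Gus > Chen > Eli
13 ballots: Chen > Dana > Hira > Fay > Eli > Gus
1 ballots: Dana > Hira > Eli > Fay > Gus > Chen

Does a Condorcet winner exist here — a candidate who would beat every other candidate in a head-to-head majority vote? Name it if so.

Head-to-head results (24 voters total):
Chen vs Gus: Chen wins 13–11.
Chen vs Hira: Chen wins 13–11.
Chen vs Dana: Chen wins 13–11.
Chen vs Fay: Chen wins 13–11.
Chen vs Eli: Chen wins 23–1.
Gus vs Hira: Hira wins 24–0.
Gus vs Dana: Dana wins 24–0.
Gus vs Fay: Fay wins 24–0.
Gus vs Eli: Eli wins 14–10.
Hira vs Dana: Dana wins 14–10.
Hira vs Fay: Hira wins 24–0.
Hira vs Eli: Hira wins 24–0.
Dana vs Fay: Dana wins 14–10.
Dana vs Eli: Dana wins 24–0.
Fay vs Eli: Fay wins 23–1.
Chen beats each rival — Gus (13–11), Hira (13–11), Dana (13–11), Fay (13–11), Eli (23–1) — so Chen is the Condorcet winner.

Chen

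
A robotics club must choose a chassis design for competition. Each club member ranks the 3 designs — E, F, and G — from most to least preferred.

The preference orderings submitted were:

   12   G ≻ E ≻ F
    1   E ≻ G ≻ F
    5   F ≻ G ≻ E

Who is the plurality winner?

First-place vote totals:
  E: 1
  F: 5
  G: 12
G has the most first-place votes.

G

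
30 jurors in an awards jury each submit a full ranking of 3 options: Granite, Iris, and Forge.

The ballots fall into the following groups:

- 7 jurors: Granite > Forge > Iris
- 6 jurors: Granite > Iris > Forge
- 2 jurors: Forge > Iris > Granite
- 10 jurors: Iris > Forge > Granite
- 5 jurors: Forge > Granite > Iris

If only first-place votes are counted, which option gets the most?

First-place vote totals:
  Granite: 13
  Iris: 10
  Forge: 7
Granite has the most first-place votes.

Granite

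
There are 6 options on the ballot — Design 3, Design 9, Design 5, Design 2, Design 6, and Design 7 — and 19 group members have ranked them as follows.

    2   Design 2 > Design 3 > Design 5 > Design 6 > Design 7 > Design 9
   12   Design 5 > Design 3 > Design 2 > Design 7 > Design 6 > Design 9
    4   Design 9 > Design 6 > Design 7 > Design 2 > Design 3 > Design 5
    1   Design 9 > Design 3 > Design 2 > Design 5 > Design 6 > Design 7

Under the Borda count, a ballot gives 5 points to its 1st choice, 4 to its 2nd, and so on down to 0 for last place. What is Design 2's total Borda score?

Borda scores:
  Design 3: 2·4 + 12·4 + 4·1 + 4 = 64
  Design 9: 2·0 + 12·0 + 4·5 + 5 = 25
  Design 5: 2·3 + 12·5 + 4·0 + 2 = 68
  Design 2: 2·5 + 12·3 + 4·2 + 3 = 57
  Design 6: 2·2 + 12·1 + 4·4 + 1 = 33
  Design 7: 2·1 + 12·2 + 4·3 + 0 = 38

57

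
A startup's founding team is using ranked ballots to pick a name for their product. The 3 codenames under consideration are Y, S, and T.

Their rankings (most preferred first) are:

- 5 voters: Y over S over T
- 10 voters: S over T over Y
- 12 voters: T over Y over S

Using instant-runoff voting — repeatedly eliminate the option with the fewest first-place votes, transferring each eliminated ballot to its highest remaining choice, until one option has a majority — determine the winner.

S

Round 1: T 12, S 10, Y 5. Y has the fewest and is eliminated.
Round 2: S 15, T 12. S has a majority.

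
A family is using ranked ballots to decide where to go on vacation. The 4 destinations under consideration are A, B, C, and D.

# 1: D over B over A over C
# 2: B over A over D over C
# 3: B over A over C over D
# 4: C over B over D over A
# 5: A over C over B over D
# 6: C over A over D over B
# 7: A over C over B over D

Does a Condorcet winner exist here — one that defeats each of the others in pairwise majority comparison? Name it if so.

There is no Condorcet winner

Head-to-head results (7 voters total):
A vs B: B wins 4–3.
A vs C: A wins 5–2.
A vs D: A wins 5–2.
B vs C: C wins 4–3.
B vs D: B wins 5–2.
C vs D: C wins 5–2.
No candidate beats all others: A beats C beats B beats A, a majority cycle.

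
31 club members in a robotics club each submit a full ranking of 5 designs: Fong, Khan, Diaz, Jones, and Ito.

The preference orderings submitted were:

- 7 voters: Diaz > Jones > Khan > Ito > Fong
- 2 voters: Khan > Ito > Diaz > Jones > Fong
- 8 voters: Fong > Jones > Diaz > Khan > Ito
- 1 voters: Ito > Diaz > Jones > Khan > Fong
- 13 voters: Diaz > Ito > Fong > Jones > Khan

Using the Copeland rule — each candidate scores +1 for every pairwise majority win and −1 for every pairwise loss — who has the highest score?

Diaz

Pairwise results:
  Fong vs Khan: Fong wins 21–10.
  Fong vs Diaz: Diaz wins 23–8.
  Fong vs Jones: Fong wins 21–10.
  Fong vs Ito: Ito wins 23–8.
  Khan vs Diaz: Diaz wins 29–2.
  Khan vs Jones: Jones wins 29–2.
  Khan vs Ito: Khan wins 17–14.
  Diaz vs Jones: Diaz wins 23–8.
  Diaz vs Ito: Diaz wins 28–3.
  Jones vs Ito: Ito wins 16–15.
Copeland scores (wins − losses):
  Fong: 2 − 2 = 0
  Khan: 1 − 3 = -2
  Diaz: 4 − 0 = 4
  Jones: 1 − 3 = -2
  Ito: 2 − 2 = 0
Diaz has the best Copeland score.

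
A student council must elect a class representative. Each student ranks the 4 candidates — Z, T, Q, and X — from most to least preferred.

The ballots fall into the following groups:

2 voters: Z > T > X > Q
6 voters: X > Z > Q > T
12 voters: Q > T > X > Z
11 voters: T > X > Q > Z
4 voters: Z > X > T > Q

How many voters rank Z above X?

6

Ballots ranking Z above X: 2+4 = 6.
Ballots ranking X above Z: 6+12+11 = 29.
So 6 of 35 voters prefer Z to X.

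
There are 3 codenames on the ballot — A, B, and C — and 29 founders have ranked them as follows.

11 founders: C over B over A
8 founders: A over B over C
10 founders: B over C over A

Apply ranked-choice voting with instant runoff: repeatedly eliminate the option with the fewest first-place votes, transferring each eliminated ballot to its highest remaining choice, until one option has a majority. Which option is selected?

Round 1: C 11, B 10, A 8. A has the fewest and is eliminated.
Round 2: B 18, C 11. B has a majority.

B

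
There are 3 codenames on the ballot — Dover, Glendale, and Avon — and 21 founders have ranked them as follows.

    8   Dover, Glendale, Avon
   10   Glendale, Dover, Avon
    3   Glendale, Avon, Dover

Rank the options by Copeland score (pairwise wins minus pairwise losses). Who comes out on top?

Glendale

Pairwise results:
  Dover vs Glendale: Glendale wins 13–8.
  Dover vs Avon: Dover wins 18–3.
  Glendale vs Avon: Glendale wins 21–0.
Copeland scores (wins − losses):
  Dover: 1 − 1 = 0
  Glendale: 2 − 0 = 2
  Avon: 0 − 2 = -2
Glendale has the best Copeland score.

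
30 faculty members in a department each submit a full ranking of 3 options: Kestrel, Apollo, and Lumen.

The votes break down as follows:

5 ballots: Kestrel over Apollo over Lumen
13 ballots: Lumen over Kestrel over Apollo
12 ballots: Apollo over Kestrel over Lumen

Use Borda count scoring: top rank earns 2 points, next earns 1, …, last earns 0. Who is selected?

Kestrel

Borda scores:
  Kestrel: 5·2 + 13·1 + 12·1 = 35
  Apollo: 5·1 + 13·0 + 12·2 = 29
  Lumen: 5·0 + 13·2 + 12·0 = 26
Kestrel has the highest total.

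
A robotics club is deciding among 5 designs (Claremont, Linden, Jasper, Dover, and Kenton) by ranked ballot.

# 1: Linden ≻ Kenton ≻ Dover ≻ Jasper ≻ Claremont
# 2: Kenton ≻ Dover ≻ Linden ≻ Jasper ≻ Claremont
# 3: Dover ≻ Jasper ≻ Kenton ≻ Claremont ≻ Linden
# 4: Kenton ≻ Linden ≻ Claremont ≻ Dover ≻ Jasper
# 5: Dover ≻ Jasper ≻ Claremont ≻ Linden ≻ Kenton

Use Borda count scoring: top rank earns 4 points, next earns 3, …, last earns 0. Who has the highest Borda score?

Borda scores:
  Claremont: 0 + 0 + 1 + 2 + 2 = 5
  Linden: 4 + 2 + 0 + 3 + 1 = 10
  Jasper: 1 + 1 + 3 + 0 + 3 = 8
  Dover: 2 + 3 + 4 + 1 + 4 = 14
  Kenton: 3 + 4 + 2 + 4 + 0 = 13
Dover has the highest total.

Dover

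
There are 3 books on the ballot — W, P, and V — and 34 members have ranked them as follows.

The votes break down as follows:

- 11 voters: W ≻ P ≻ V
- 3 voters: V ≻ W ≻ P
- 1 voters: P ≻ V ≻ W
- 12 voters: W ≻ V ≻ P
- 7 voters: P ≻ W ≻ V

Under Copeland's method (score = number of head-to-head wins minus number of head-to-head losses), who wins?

Pairwise results:
  W vs P: W wins 26–8.
  W vs V: W wins 30–4.
  P vs V: P wins 19–15.
Copeland scores (wins − losses):
  W: 2 − 0 = 2
  P: 1 − 1 = 0
  V: 0 − 2 = -2
W has the best Copeland score.

W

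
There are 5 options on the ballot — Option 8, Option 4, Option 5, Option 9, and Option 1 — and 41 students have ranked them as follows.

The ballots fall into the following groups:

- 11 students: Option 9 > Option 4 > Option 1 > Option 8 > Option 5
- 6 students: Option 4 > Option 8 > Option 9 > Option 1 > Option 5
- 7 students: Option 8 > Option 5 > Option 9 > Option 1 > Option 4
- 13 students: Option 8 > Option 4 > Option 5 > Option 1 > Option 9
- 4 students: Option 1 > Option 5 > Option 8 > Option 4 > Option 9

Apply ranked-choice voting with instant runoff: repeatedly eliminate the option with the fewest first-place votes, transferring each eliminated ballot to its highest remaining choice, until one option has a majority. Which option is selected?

Option 8

Round 1: Option 8 20, Option 9 11, Option 4 6, Option 1 4, Option 5 0. Option 5 has the fewest and is eliminated.
Round 2: Option 8 20, Option 9 11, Option 4 6, Option 1 4. Option 1 has the fewest and is eliminated.
Round 3: Option 8 24, Option 9 11, Option 4 6. Option 8 has a majority.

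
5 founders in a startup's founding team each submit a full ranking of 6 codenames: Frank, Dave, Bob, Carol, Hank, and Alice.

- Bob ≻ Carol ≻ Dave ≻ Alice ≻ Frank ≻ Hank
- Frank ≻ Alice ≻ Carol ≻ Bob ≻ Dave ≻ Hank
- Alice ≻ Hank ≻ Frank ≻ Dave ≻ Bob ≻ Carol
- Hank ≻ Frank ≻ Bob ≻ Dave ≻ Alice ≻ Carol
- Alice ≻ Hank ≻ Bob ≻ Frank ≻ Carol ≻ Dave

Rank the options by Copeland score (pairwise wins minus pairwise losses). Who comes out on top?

Pairwise results:
  Frank vs Dave: Frank wins 4–1.
  Frank vs Bob: Frank wins 3–2.
  Frank vs Carol: Frank wins 4–1.
  Frank vs Hank: Hank wins 3–2.
  Frank vs Alice: Alice wins 3–2.
  Dave vs Bob: Bob wins 4–1.
  Dave vs Carol: Carol wins 3–2.
  Dave vs Hank: Hank wins 3–2.
  Dave vs Alice: Alice wins 3–2.
  Bob vs Carol: Bob wins 4–1.
  Bob vs Hank: Hank wins 3–2.
  Bob vs Alice: Alice wins 3–2.
  Carol vs Hank: Hank wins 3–2.
  Carol vs Alice: Alice wins 4–1.
  Hank vs Alice: Alice wins 4–1.
Copeland scores (wins − losses):
  Frank: 3 − 2 = 1
  Dave: 0 − 5 = -5
  Bob: 2 − 3 = -1
  Carol: 1 − 4 = -3
  Hank: 4 − 1 = 3
  Alice: 5 − 0 = 5
Alice has the best Copeland score.

Alice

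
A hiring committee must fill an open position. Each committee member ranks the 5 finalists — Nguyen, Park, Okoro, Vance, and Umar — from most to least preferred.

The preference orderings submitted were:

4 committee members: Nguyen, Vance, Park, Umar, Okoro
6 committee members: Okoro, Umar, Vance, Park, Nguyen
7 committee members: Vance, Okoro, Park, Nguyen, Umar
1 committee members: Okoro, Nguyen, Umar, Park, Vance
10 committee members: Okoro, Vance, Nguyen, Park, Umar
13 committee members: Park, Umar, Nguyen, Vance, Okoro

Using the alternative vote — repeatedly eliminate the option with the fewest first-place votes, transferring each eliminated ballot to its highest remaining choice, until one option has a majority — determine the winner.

Round 1: Okoro 17, Park 13, Vance 7, Nguyen 4, Umar 0. Umar has the fewest and is eliminated.
Round 2: Okoro 17, Park 13, Vance 7, Nguyen 4. Nguyen has the fewest and is eliminated.
Round 3: Okoro 17, Park 13, Vance 11. Vance has the fewest and is eliminated.
Round 4: Okoro 24, Park 17. Okoro has a majority.

Okoro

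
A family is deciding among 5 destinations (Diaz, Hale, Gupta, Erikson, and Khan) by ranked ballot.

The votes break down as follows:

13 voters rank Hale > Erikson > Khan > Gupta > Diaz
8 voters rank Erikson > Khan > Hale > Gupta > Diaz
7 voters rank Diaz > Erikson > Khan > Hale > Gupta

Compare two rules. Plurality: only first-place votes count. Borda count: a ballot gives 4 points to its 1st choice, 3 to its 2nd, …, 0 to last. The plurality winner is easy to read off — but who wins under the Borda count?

Erikson

Plurality first-place counts: Diaz 7, Hale 13, Gupta 0, Erikson 8, Khan 0 → Hale.
Borda totals: Diaz 28, Hale 75, Gupta 21, Erikson 92, Khan 64 → Erikson.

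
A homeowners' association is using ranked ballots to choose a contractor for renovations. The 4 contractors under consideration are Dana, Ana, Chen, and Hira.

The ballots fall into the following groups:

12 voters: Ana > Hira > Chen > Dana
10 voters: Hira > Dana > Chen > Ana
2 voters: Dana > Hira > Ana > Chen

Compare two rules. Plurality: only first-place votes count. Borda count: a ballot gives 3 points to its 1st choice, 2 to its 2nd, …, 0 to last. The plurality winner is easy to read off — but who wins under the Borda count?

Hira

Plurality first-place counts: Dana 2, Ana 12, Chen 0, Hira 10 → Ana.
Borda totals: Dana 26, Ana 38, Chen 22, Hira 58 → Hira.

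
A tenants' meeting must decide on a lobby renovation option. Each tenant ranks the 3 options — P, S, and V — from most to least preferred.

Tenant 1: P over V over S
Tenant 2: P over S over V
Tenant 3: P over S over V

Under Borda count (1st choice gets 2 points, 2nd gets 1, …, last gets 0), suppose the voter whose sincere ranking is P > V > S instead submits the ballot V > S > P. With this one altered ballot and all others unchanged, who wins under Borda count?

Borda totals with the altered ballot: P 4, S 3, V 2.
The winner is unchanged: still P.

P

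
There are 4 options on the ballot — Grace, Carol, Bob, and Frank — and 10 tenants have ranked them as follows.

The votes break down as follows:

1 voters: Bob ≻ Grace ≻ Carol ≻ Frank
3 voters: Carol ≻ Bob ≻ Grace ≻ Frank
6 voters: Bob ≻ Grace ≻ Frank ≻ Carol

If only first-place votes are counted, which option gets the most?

First-place vote totals:
  Grace: 0
  Carol: 3
  Bob: 7
  Frank: 0
Bob has the most first-place votes.

Bob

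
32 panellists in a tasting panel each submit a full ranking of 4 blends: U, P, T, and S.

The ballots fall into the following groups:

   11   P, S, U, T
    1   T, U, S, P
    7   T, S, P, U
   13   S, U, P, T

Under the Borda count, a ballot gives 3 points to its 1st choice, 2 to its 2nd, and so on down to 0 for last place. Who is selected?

Borda scores:
  U: 11·1 + 2 + 7·0 + 13·2 = 39
  P: 11·3 + 0 + 7·1 + 13·1 = 53
  T: 11·0 + 3 + 7·3 + 13·0 = 24
  S: 11·2 + 1 + 7·2 + 13·3 = 76
S has the highest total.

S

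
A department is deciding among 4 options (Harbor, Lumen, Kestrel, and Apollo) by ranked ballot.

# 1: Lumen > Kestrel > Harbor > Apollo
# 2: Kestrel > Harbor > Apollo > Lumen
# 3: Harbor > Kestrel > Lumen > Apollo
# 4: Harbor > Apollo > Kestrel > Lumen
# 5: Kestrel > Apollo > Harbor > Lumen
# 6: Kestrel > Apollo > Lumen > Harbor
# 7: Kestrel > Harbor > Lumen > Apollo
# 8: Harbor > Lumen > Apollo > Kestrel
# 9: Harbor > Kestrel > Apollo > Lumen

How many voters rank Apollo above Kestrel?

2

Ballots ranking Apollo above Kestrel: 2.
Ballots ranking Kestrel above Apollo: 7.
So 2 of 9 voters prefer Apollo to Kestrel.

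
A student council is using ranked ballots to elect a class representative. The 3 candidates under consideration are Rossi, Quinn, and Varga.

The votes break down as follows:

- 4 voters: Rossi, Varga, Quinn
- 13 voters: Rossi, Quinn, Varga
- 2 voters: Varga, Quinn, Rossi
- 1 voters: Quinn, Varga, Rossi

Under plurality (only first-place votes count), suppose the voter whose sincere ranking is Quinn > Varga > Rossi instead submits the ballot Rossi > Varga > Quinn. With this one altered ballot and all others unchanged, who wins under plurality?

Rossi

First-place totals with the altered ballot: Rossi 18, Quinn 0, Varga 2.
The winner is unchanged: still Rossi.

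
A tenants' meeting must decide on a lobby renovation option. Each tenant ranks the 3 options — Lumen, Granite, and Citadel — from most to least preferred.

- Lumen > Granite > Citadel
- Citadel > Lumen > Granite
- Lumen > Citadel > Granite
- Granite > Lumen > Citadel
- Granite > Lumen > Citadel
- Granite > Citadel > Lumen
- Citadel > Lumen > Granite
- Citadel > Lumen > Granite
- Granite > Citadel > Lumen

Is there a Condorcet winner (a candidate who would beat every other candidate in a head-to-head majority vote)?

No

Head-to-head results (9 voters total):
Lumen vs Granite: Lumen wins 5–4.
Lumen vs Citadel: Citadel wins 5–4.
Granite vs Citadel: Granite wins 5–4.
No candidate beats all others: Lumen beats Granite beats Citadel beats Lumen, a majority cycle.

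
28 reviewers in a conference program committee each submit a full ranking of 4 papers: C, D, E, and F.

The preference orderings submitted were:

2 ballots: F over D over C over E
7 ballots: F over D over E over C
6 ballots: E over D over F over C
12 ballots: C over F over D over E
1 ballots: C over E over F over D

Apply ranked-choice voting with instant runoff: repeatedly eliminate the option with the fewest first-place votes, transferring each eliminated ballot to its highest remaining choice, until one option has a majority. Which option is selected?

Round 1: C 13, F 9, E 6, D 0. D has the fewest and is eliminated.
Round 2: C 13, F 9, E 6. E has the fewest and is eliminated.
Round 3: F 15, C 13. F has a majority.

F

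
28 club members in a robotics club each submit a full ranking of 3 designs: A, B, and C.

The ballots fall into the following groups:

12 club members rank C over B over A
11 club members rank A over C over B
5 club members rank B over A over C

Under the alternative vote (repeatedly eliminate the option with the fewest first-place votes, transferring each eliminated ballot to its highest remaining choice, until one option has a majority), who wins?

Round 1: C 12, A 11, B 5. B has the fewest and is eliminated.
Round 2: A 16, C 12. A has a majority.

A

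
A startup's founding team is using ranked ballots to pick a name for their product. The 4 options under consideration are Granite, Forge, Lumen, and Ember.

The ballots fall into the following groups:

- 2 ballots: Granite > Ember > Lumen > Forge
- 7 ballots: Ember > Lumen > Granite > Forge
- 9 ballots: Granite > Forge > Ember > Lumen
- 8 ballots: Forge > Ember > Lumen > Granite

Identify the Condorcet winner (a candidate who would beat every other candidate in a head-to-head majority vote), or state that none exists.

There is no Condorcet winner

Head-to-head results (26 voters total):
Granite vs Forge: Granite wins 18–8.
Granite vs Lumen: Lumen wins 15–11.
Granite vs Ember: Ember wins 15–11.
Forge vs Lumen: Forge wins 17–9.
Forge vs Ember: Forge wins 17–9.
Lumen vs Ember: Ember wins 26–0.
No candidate beats all others: Granite beats Forge beats Lumen beats Granite, a majority cycle.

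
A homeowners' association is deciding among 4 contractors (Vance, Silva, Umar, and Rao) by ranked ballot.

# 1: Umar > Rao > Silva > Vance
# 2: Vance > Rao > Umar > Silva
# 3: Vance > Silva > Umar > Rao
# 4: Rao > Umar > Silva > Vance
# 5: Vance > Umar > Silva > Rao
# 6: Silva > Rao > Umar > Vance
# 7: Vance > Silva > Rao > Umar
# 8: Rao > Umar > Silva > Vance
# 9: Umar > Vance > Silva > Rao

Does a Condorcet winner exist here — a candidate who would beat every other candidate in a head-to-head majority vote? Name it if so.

None — there is no Condorcet winner

Head-to-head results (9 voters total):
Vance vs Silva: Vance wins 5–4.
Vance vs Umar: Umar wins 5–4.
Vance vs Rao: Vance wins 5–4.
Silva vs Umar: Umar wins 6–3.
Silva vs Rao: Silva wins 5–4.
Umar vs Rao: Rao wins 5–4.
No candidate beats all others: Vance beats Rao beats Umar beats Vance, a majority cycle.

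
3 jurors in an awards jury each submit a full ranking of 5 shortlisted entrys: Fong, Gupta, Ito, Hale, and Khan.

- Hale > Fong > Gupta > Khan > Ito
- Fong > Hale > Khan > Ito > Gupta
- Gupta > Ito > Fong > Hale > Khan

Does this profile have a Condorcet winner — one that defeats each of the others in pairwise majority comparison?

Head-to-head results (3 voters total):
Fong vs Gupta: Fong wins 2–1.
Fong vs Ito: Fong wins 2–1.
Fong vs Hale: Fong wins 2–1.
Fong vs Khan: Fong wins 3–0.
Gupta vs Ito: Gupta wins 2–1.
Gupta vs Hale: Hale wins 2–1.
Gupta vs Khan: Gupta wins 2–1.
Ito vs Hale: Hale wins 2–1.
Ito vs Khan: Khan wins 2–1.
Hale vs Khan: Hale wins 3–0.
Fong beats each rival — Gupta (2–1), Ito (2–1), Hale (2–1), Khan (3–0) — so Fong is the Condorcet winner.

Yes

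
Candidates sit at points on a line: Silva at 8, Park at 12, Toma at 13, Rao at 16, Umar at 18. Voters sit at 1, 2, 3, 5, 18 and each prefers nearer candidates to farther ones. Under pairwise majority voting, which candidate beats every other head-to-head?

With single-peaked preferences on a line, the Condorcet winner is the candidate closest to the median voter.
The median voter (position 3) is closest to Silva at 8.
Check: Silva vs Rao — voters closer to Silva: 4 of 5.

Silva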